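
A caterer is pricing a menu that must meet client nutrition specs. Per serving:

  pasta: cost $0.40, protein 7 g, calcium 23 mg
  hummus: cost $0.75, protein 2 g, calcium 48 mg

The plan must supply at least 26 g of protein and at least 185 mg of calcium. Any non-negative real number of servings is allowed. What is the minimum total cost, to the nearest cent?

$3.01

This is a tiny linear program; its minimum lies at a vertex of the feasible set. List the vertices and price them.
pasta only: max(26/7, 185/23) = 8.043 servings → $3.22.
hummus only: max(26/2, 185/48) = 13 servings → $9.75.
pasta + hummus with both tight: 3.028 servings and 2.403 servings → $3.01.
Cheapest feasible corner: $3.01.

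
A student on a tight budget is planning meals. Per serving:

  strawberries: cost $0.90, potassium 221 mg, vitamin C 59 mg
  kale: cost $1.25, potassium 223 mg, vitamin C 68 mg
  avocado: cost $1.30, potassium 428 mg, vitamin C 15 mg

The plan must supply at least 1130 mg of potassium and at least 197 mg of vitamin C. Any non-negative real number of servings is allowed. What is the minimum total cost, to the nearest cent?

This is a tiny linear program; its minimum lies at a vertex of the feasible set. List the vertices and price them.
strawberries only: max(1130/221, 197/59) = 5.113 servings → $4.60.
kale only: max(1130/223, 197/68) = 5.067 servings → $6.33.
avocado only: max(1130/428, 197/15) = 13.13 servings → $17.07.
strawberries + kale with both targets exact would need a negative amount; discard.
strawberries + avocado with both tight: 3.071 servings and 1.055 servings → $4.13.
kale + avocado with both tight: 2.615 servings and 1.278 servings → $4.93.
Cheapest feasible corner: $4.13.

$4.13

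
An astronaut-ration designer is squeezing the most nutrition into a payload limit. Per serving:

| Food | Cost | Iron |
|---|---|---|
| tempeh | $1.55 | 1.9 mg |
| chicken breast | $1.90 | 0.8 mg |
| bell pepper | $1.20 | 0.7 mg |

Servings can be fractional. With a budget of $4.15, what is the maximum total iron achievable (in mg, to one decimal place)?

5.1 mg

Iron per dollar: tempeh 1.226, bell pepper 0.5833, chicken breast 0.4211.
With no serving limits, spend the whole cost allowance on tempeh: $4.15 / $1.55 × 1.9 mg = 5.1 mg.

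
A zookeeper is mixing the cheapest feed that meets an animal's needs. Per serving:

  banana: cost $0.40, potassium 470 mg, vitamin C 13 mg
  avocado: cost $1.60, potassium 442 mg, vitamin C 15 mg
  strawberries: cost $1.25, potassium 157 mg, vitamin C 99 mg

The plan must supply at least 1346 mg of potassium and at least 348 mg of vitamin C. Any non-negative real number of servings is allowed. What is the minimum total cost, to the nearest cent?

$4.81

At the optimum either one food covers both requirements or two foods hit both targets exactly; no other combination can be cheaper.
banana only: max(1346/470, 348/13) = 26.77 servings → $10.71.
avocado only: max(1346/442, 348/15) = 23.2 servings → $37.12.
strawberries only: max(1346/157, 348/99) = 8.573 servings → $10.72.
banana + avocado with both targets exact would need a negative amount; discard.
banana + strawberries with both tight: 1.767 servings and 3.283 servings → $4.81.
avocado + strawberries with both tight: 1.899 servings and 3.227 servings → $7.07.
So the least-cost plan costs $4.81.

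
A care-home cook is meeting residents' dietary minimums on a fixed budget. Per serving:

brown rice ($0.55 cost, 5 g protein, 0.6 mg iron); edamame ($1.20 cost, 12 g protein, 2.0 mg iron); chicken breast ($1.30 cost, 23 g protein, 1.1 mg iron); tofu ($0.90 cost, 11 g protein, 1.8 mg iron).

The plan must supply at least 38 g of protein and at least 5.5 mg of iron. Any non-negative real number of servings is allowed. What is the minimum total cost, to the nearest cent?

$2.95

brown rice only: max(38/5, 5.5/0.6) = 9.167 servings → $5.04.
edamame only: max(38/12, 5.5/2.0) = 3.167 servings → $3.80.
chicken breast only: max(38/23, 5.5/1.1) = 5 servings → $6.50.
tofu only: max(38/11, 5.5/1.8) = 3.455 servings → $3.11.
brown rice + edamame with both tight: 3.571 servings and 1.679 servings → $3.98.
brown rice + chicken breast: the both-tight solution has a negative serving — not a feasible corner.
brown rice + tofu with both tight: 3.292 servings and 1.958 servings → $3.57.
edamame + chicken breast with both tight: 2.582 servings and 0.3049 servings → $3.50.
edamame + tofu with both targets exact would need a negative amount; discard.
chicken breast + tofu with both tight: 0.2696 servings and 2.891 servings → $2.95.
The minimum over all feasible corners is $2.95.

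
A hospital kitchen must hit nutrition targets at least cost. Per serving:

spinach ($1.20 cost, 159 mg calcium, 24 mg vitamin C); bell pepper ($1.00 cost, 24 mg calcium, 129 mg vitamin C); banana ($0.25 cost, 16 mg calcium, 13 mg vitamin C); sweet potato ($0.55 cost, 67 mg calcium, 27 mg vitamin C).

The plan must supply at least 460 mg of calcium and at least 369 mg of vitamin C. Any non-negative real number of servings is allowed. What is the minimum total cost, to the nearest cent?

For a min-cost LP with two ≥-constraints, a basic feasible solution has at most two positive variables.
spinach only: max(460/159, 369/24) = 15.38 servings → $18.45.
bell pepper only: max(460/24, 369/129) = 19.17 servings → $19.17.
banana only: max(460/16, 369/13) = 28.75 servings → $7.19.
sweet potato only: max(460/67, 369/27) = 13.67 servings → $7.52.
spinach + bell pepper with both tight: 2.532 servings and 2.389 servings → $5.43.
spinach + banana with both tight: 0.04516 servings and 28.3 servings → $7.13.
spinach + sweet potato: intersection lies outside the first quadrant.
bell pepper + banana with both targets exact would need a negative amount; discard.
bell pepper + sweet potato with both tight: 1.539 servings and 6.314 servings → $5.01.
banana + sweet potato with both tight: 28.03 servings and 0.1731 servings → $7.10.
Cheapest feasible corner: $5.01.

$5.01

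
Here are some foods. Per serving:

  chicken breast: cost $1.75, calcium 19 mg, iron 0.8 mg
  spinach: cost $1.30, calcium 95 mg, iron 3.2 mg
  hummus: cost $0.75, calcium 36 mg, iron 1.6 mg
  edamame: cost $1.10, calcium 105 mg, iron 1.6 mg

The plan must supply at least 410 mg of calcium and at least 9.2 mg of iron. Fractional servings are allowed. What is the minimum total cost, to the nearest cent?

An LP optimum is at a vertex; with two nutrient constraints at most two foods are used. Check each candidate.
chicken breast only: max(410/19, 9.2/0.8) = 21.58 servings → $37.76.
spinach only: max(410/95, 9.2/3.2) = 4.316 servings → $5.61.
hummus only: max(410/36, 9.2/1.6) = 11.39 servings → $8.54.
edamame only: max(410/105, 9.2/1.6) = 5.75 servings → $6.33.
chicken breast + spinach: intersection lies outside the first quadrant.
chicken breast + hummus: intersection lies outside the first quadrant.
chicken breast + edamame with both tight: 5.784 servings and 2.858 servings → $13.27.
spinach + hummus with both targets exact would need a negative amount; discard.
spinach + edamame with both tight: 1.685 servings and 2.38 servings → $4.81.
hummus + edamame with both tight: 2.808 servings and 2.942 servings → $5.34.
So the least-cost plan costs $4.81.

$4.81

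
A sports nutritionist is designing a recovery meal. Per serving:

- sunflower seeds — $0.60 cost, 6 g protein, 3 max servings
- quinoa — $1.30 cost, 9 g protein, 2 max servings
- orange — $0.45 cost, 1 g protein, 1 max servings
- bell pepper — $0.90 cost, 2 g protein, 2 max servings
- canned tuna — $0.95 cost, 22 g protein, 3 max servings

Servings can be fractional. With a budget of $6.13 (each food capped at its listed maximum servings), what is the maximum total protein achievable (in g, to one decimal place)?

Protein per dollar: canned tuna 23.16, sunflower seeds 10, quinoa 6.923, orange 2.222, bell pepper 2.222.
Take 3 servings of canned tuna: spends $2.85, +66.0 g protein (running total 66.0 g).
Take 3 servings of sunflower seeds: spends $1.80, +18.0 g protein (running total 84.0 g).
Take 1.138 servings of quinoa: spends $1.48, +10.2 g protein (running total 94.2 g).
Filling greedily by protein-per-dollar is optimal for one linear limit, giving 94.2 g.

94.2 g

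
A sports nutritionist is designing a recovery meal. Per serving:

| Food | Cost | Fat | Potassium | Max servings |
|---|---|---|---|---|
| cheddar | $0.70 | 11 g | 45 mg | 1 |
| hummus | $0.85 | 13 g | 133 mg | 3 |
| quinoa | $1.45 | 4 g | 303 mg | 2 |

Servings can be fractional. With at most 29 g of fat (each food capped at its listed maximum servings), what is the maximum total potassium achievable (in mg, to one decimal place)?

820.8 mg

Potassium per g fat: quinoa 75.75, hummus 10.23, cheddar 4.091.
Take 2 servings of quinoa: uses 8 g fat, +606.0 mg potassium (running total 606.0 mg).
Take 1.615 servings of hummus: uses 21 g fat, +214.8 mg potassium (running total 820.8 mg).
Greedy by best ratio exhausts the fat allowance optimally: 820.8 mg.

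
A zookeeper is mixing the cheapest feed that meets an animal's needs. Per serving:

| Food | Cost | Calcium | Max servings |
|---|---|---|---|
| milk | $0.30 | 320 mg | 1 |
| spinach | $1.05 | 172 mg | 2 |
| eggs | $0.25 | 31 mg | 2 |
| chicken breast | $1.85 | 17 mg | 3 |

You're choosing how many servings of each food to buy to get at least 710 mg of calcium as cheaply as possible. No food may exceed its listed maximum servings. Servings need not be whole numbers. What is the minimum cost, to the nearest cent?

$2.77

Cost per mg of calcium: milk $0.0009, spinach $0.0061, eggs $0.0081, chicken breast $0.1088.
Take 1 serving of milk: +320.0 mg calcium for $0.30 (total $0.30, still need 390.0 mg).
Take 2 servings of spinach: +344.0 mg calcium for $2.10 (total $2.40, still need 46.0 mg).
Take 1.484 servings of eggs: +46.0 mg calcium for $0.37 (total $2.77, still need 0.0 mg).
Filling from the cheapest source first is optimal under one linear minimum: $2.77.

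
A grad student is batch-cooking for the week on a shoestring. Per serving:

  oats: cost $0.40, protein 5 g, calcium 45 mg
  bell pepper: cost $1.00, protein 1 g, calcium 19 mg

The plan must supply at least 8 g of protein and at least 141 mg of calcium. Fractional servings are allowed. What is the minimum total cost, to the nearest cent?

$1.25

oats only: max(8/5, 141/45) = 3.133 servings → $1.25.
bell pepper only: max(8/1, 141/19) = 8 servings → $8.00.
oats + bell pepper with both tight: 0.22 servings and 6.9 servings → $6.99.
Cheapest feasible corner: $1.25.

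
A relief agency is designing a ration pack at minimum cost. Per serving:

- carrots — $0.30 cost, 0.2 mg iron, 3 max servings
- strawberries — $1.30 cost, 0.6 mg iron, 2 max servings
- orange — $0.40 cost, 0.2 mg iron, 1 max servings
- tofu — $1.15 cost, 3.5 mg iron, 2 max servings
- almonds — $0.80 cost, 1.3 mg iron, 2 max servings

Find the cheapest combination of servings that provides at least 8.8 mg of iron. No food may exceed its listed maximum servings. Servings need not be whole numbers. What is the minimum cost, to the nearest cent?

$3.41

Cost per mg of iron: tofu $0.3286, almonds $0.6154, carrots $1.5000, orange $2.0000, strawberries $2.1667.
Take 2 servings of tofu: +7.0 mg iron for $2.30 (total $2.30, still need 1.8 mg).
Take 1.385 servings of almonds: +1.8 mg iron for $1.11 (total $3.41, still need 0.0 mg).
Filling from the cheapest source first is optimal under one linear minimum: $3.41.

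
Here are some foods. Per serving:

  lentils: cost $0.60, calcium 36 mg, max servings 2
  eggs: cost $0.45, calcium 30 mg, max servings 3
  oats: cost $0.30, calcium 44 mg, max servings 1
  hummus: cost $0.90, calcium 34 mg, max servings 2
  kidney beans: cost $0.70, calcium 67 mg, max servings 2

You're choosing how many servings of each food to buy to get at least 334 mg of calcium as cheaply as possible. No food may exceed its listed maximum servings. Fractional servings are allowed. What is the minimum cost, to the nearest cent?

Cost per mg of calcium: oats $0.0068, kidney beans $0.0104, eggs $0.0150, lentils $0.0167, hummus $0.0265.
Take 1 serving of oats: +44.0 mg calcium for $0.30 (total $0.30, still need 290.0 mg).
Take 2 servings of kidney beans: +134.0 mg calcium for $1.40 (total $1.70, still need 156.0 mg).
Take 3 servings of eggs: +90.0 mg calcium for $1.35 (total $3.05, still need 66.0 mg).
Take 1.833 servings of lentils: +66.0 mg calcium for $1.10 (total $4.15, still need 0.0 mg).
Filling from the cheapest source first is optimal under one linear minimum: $4.15.

$4.15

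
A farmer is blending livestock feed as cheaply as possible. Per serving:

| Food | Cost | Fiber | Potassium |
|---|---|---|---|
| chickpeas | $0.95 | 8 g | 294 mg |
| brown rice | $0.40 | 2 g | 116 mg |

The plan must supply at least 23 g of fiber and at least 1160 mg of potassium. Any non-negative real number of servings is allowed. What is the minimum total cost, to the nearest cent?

$3.75

This is a tiny linear program; its minimum lies at a vertex of the feasible set. List the vertices and price them.
chickpeas only: max(23/8, 1160/294) = 3.946 servings → $3.75.
brown rice only: max(23/2, 1160/116) = 11.5 servings → $4.60.
chickpeas + brown rice with both tight: 1.024 servings and 7.406 servings → $3.93.
Cheapest feasible corner: $3.75.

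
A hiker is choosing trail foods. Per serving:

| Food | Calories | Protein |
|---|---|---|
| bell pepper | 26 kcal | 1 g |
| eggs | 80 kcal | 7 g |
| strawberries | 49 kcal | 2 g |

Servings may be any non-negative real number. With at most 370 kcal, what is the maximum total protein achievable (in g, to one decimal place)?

Protein per kcal: eggs 0.0875, strawberries 0.04082, bell pepper 0.03846.
With no serving limits, spend the whole calories allowance on eggs: 370 kcal / 80 kcal × 7 g = 32.4 g.

32.4 g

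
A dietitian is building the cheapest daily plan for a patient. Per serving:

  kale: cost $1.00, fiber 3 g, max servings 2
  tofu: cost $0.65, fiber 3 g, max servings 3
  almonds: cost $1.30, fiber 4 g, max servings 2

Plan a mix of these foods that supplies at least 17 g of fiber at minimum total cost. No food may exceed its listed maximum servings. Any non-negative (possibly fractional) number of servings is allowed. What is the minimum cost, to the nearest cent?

$4.55

Cost per g of fiber: tofu $0.2167, almonds $0.3250, kale $0.3333.
Take 3 servings of tofu: +9.0 g fiber for $1.95 (total $1.95, still need 8.0 g).
Take 2 servings of almonds: +8.0 g fiber for $2.60 (total $4.55, still need 0.0 g).
Filling from the cheapest source first is optimal under one linear minimum: $4.55.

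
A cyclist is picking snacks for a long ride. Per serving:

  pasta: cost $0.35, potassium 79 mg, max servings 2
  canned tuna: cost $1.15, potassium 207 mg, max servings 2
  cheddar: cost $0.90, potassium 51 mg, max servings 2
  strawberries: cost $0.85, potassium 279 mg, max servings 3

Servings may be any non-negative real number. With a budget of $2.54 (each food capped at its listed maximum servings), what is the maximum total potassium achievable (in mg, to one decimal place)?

833.7 mg

Potassium per dollar: strawberries 328.2, pasta 225.7, canned tuna 180, cheddar 56.67.
Take 2.988 servings of strawberries: spends $2.54, +833.7 mg potassium (running total 833.7 mg).
Greedy by best ratio exhausts the cost allowance optimally: 833.7 mg.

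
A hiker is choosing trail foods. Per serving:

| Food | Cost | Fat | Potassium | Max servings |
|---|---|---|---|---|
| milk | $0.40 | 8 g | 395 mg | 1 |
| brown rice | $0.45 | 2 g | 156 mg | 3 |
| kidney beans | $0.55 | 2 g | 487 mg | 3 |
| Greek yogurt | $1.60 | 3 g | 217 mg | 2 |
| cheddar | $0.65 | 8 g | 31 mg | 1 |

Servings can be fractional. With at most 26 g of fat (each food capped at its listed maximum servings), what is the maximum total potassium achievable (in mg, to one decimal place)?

2758.0 mg

Potassium per g fat: kidney beans 243.5, brown rice 78, Greek yogurt 72.33, milk 49.38, cheddar 3.875.
Take 3 servings of kidney beans: uses 6 g fat, +1461.0 mg potassium (running total 1461.0 mg).
Take 3 servings of brown rice: uses 6 g fat, +468.0 mg potassium (running total 1929.0 mg).
Take 2 servings of Greek yogurt: uses 6 g fat, +434.0 mg potassium (running total 2363.0 mg).
Take 1 serving of milk: uses 8 g fat, +395.0 mg potassium (running total 2758.0 mg).
Greedy by best ratio exhausts the fat allowance optimally: 2758.0 mg.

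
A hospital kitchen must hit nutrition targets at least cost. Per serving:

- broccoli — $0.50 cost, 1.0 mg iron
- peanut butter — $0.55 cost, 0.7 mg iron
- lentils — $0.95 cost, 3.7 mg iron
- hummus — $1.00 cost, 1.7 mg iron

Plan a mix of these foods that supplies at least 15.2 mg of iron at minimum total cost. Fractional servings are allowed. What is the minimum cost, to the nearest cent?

$3.90

Cost per mg of iron: lentils $0.2568, broccoli $0.5000, hummus $0.5882, peanut butter $0.7857.
With no serving limits, use only lentils: 15.2 mg / 3.7 mg = 4.108 servings × $0.95 = $3.90.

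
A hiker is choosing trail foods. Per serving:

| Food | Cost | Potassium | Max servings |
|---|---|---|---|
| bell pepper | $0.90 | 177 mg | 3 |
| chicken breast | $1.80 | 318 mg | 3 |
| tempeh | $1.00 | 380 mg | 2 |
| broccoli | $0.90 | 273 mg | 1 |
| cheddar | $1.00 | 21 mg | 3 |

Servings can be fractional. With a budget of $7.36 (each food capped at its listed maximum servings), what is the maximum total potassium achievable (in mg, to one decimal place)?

1874.9 mg

Potassium per dollar: tempeh 380, broccoli 303.3, bell pepper 196.7, chicken breast 176.7, cheddar 21.
Take 2 servings of tempeh: spends $2.00, +760.0 mg potassium (running total 760.0 mg).
Take 1 serving of broccoli: spends $0.90, +273.0 mg potassium (running total 1033.0 mg).
Take 3 servings of bell pepper: spends $2.70, +531.0 mg potassium (running total 1564.0 mg).
Take 0.9778 servings of chicken breast: spends $1.76, +310.9 mg potassium (running total 1874.9 mg).
Filling greedily by potassium-per-dollar is optimal for one linear limit, giving 1874.9 mg.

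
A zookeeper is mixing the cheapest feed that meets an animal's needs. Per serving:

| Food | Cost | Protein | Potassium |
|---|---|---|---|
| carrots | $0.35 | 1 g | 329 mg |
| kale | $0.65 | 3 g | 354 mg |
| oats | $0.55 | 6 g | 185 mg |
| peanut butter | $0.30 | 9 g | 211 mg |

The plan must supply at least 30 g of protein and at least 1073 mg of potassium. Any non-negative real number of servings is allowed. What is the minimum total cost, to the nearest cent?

$1.38

carrots only: max(30/1, 1073/329) = 30 servings → $10.50.
kale only: max(30/3, 1073/354) = 10 servings → $6.50.
oats only: max(30/6, 1073/185) = 5.8 servings → $3.19.
peanut butter only: max(30/9, 1073/211) = 5.085 servings → $1.53.
carrots + kale with both targets exact would need a negative amount; discard.
carrots + oats with both tight: 0.4964 servings and 4.917 servings → $2.88.
carrots + peanut butter with both tight: 1.21 servings and 3.199 servings → $1.38.
kale + oats with both tight: 0.566 servings and 4.717 servings → $2.96.
kale + peanut butter with both tight: 1.303 servings and 2.899 servings → $1.72.
oats + peanut butter: the both-tight solution has a negative serving — not a feasible corner.
The minimum over all feasible corners is $1.38.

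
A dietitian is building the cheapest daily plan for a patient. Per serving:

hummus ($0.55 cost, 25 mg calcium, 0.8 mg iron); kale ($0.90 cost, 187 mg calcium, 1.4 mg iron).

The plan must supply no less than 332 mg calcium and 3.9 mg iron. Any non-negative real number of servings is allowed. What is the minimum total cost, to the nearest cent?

$2.51

Check every corner: each single food scaled to meet both minima, and each pair solved so both constraints bind.
hummus only: max(332/25, 3.9/0.8) = 13.28 servings → $7.30.
kale only: max(332/187, 3.9/1.4) = 2.786 servings → $2.51.
hummus + kale with both tight: 2.308 servings and 1.467 servings → $2.59.
Cheapest feasible corner: $2.51.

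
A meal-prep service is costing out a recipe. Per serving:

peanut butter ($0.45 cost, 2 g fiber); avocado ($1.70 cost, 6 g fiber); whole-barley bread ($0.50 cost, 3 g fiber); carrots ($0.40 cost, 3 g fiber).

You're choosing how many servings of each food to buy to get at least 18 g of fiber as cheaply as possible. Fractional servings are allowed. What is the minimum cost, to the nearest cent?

$2.40

Cost per g of fiber: carrots $0.1333, whole-barley bread $0.1667, peanut butter $0.2250, avocado $0.2833.
With no serving limits, use only carrots: 18 g / 3 g = 6 servings × $0.40 = $2.40.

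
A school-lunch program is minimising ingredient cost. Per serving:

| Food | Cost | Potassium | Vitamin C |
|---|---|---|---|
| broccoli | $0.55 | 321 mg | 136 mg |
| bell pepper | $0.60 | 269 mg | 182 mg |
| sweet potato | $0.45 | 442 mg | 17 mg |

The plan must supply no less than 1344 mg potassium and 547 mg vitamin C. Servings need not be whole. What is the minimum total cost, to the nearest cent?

$2.26

A basic optimal solution has at most two foods positive. Try each food alone and each pair with both targets met exactly.
broccoli only: max(1344/321, 547/136) = 4.187 servings → $2.30.
bell pepper only: max(1344/269, 547/182) = 4.996 servings → $3.00.
sweet potato only: max(1344/442, 547/17) = 32.18 servings → $14.48.
broccoli + bell pepper with both targets exact would need a negative amount; discard.
broccoli + sweet potato with both tight: 4.006 servings and 0.1317 servings → $2.26.
bell pepper + sweet potato with both tight: 2.886 servings and 1.285 servings → $2.31.
The minimum over all feasible corners is $2.26.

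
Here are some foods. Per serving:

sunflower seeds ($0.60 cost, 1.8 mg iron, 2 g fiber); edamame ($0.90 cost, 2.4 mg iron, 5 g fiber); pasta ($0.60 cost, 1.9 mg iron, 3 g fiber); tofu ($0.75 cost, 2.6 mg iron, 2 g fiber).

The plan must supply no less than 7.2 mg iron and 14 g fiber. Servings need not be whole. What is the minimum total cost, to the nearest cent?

$2.58

Minimising a linear cost over {iron ≥ 7.2, fiber ≥ 14, servings ≥ 0} — the optimum is at a vertex, using one or two foods.
sunflower seeds only: max(7.2/1.8, 14/2) = 7 servings → $4.20.
edamame only: max(7.2/2.4, 14/5) = 3 servings → $2.70.
pasta only: max(7.2/1.9, 14/3) = 4.667 servings → $2.80.
tofu only: max(7.2/2.6, 14/2) = 7 servings → $5.25.
sunflower seeds + edamame with both tight: 0.5714 servings and 2.571 servings → $2.66.
sunflower seeds + pasta: the both-tight solution has a negative serving — not a feasible corner.
sunflower seeds + tofu: the both-tight solution has a negative serving — not a feasible corner.
edamame + pasta with both tight: 2.174 servings and 1.043 servings → $2.58.
edamame + tofu with both tight: 2.683 servings and 0.2927 servings → $2.63.
pasta + tofu with both targets exact would need a negative amount; discard.
So the least-cost plan costs $2.58.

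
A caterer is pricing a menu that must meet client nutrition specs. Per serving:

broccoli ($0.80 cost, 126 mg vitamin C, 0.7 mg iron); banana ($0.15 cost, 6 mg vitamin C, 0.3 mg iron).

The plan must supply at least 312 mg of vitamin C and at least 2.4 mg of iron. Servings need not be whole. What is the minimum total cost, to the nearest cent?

$2.26

An LP optimum is at a vertex; with two nutrient constraints at most two foods are used. Check each candidate.
broccoli only: max(312/126, 2.4/0.7) = 3.429 servings → $2.74.
banana only: max(312/6, 2.4/0.3) = 52 servings → $7.80.
broccoli + banana with both tight: 2.357 servings and 2.5 servings → $2.26.
Cheapest feasible corner: $2.26.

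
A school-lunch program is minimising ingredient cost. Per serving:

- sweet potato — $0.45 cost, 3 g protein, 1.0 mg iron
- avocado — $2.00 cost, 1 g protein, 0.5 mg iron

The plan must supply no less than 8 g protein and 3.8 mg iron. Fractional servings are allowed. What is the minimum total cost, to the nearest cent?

$1.71

Compare the cost at each extreme point of the feasible region.
sweet potato only: max(8/3, 3.8/1.0) = 3.8 servings → $1.71.
avocado only: max(8/1, 3.8/0.5) = 8 servings → $16.00.
sweet potato + avocado with both tight: 0.4 servings and 6.8 servings → $13.78.
Cheapest feasible corner: $1.71.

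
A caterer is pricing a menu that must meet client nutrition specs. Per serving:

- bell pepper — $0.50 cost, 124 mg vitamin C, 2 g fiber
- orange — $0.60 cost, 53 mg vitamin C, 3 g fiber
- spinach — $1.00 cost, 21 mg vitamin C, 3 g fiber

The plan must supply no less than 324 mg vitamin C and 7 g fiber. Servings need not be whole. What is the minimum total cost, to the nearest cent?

$1.63

bell pepper only: max(324/124, 7/2) = 3.5 servings → $1.75.
orange only: max(324/53, 7/3) = 6.113 servings → $3.67.
spinach only: max(324/21, 7/3) = 15.43 servings → $15.43.
bell pepper + orange with both tight: 2.259 servings and 0.8271 servings → $1.63.
bell pepper + spinach with both tight: 2.5 servings and 0.6667 servings → $1.92.
orange + spinach: the both-tight solution has a negative serving — not a feasible corner.
The minimum over all feasible corners is $1.63.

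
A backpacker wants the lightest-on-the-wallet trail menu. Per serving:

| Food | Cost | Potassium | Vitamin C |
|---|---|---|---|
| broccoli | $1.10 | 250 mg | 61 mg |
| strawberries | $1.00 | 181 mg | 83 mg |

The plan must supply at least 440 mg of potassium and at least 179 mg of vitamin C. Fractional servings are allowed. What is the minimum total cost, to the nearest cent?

$2.31

A basic optimal solution has at most two foods positive. Try each food alone and each pair with both targets met exactly.
broccoli only: max(440/250, 179/61) = 2.934 servings → $3.23.
strawberries only: max(440/181, 179/83) = 2.431 servings → $2.43.
broccoli + strawberries with both tight: 0.4245 servings and 1.845 servings → $2.31.
Cheapest feasible corner: $2.31.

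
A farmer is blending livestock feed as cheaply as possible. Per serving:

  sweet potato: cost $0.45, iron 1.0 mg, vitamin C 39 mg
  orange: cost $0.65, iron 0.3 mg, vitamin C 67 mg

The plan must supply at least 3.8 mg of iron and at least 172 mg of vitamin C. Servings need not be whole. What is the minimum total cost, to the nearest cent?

sweet potato only: max(3.8/1.0, 172/39) = 4.41 servings → $1.98.
orange only: max(3.8/0.3, 172/67) = 12.67 servings → $8.23.
sweet potato + orange with both tight: 3.671 servings and 0.4304 servings → $1.93.
The minimum over all feasible corners is $1.93.

$1.93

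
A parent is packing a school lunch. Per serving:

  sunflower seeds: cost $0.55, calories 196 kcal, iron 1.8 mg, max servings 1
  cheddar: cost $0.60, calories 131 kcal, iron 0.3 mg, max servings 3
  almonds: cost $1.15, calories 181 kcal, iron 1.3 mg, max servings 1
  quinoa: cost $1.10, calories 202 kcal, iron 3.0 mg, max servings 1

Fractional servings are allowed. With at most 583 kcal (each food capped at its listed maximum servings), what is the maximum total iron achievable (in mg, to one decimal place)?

6.1 mg

Iron per kcal: quinoa 0.01485, sunflower seeds 0.009184, almonds 0.007182, cheddar 0.00229.
Take 1 serving of quinoa: uses 202 kcal, +3.0 mg iron (running total 3.0 mg).
Take 1 serving of sunflower seeds: uses 196 kcal, +1.8 mg iron (running total 4.8 mg).
Take 1 serving of almonds: uses 181 kcal, +1.3 mg iron (running total 6.1 mg).
Take 0.03053 servings of cheddar: uses 4 kcal, +0.0 mg iron (running total 6.1 mg).
Filling greedily by iron-per-kcal is optimal for one linear limit, giving 6.1 mg.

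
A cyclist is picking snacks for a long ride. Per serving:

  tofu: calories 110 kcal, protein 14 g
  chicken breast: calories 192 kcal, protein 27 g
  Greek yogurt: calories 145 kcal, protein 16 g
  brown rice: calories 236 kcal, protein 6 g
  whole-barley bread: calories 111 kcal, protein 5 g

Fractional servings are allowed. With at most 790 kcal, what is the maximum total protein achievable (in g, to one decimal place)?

Protein per kcal: chicken breast 0.1406, tofu 0.1273, Greek yogurt 0.1103, whole-barley bread 0.04505, brown rice 0.02542.
With no serving limits, spend the whole calories allowance on chicken breast: 790 kcal / 192 kcal × 27 g = 111.1 g.

111.1 g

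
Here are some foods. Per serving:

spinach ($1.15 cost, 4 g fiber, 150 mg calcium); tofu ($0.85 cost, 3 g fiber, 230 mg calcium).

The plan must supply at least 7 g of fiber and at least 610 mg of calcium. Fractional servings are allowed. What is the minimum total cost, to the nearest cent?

$2.25

At the optimum either one food covers both requirements or two foods hit both targets exactly; no other combination can be cheaper.
spinach only: max(7/4, 610/150) = 4.067 servings → $4.68.
tofu only: max(7/3, 610/230) = 2.652 servings → $2.25.
spinach + tofu: intersection lies outside the first quadrant.
Cheapest feasible corner: $2.25.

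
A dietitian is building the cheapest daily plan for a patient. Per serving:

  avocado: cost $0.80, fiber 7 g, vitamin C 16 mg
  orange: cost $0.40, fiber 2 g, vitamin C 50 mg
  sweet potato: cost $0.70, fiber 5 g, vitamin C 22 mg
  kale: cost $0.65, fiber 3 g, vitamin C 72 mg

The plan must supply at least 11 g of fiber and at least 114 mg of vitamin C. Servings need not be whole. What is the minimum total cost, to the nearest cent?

The cheapest plan sits at a corner of the feasible region — with two constraints it uses at most two foods.
avocado only: max(11/7, 114/16) = 7.125 servings → $5.70.
orange only: max(11/2, 114/50) = 5.5 servings → $2.20.
sweet potato only: max(11/5, 114/22) = 5.182 servings → $3.63.
kale only: max(11/3, 114/72) = 3.667 servings → $2.38.
avocado + orange with both tight: 1.013 servings and 1.956 servings → $1.59.
avocado + sweet potato: the both-tight solution has a negative serving — not a feasible corner.
avocado + kale with both tight: 0.9868 servings and 1.364 servings → $1.68.
orange + sweet potato with both tight: 1.592 servings and 1.563 servings → $1.73.
orange + kale: the both-tight solution has a negative serving — not a feasible corner.
sweet potato + kale with both tight: 1.531 servings and 1.116 servings → $1.80.
So the least-cost plan costs $1.59.

$1.59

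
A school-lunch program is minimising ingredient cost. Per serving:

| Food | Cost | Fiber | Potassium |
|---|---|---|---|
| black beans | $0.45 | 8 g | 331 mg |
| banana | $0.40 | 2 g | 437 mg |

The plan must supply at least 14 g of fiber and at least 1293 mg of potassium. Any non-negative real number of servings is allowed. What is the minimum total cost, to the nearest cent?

$1.37

A basic optimal solution has at most two foods positive. Try each food alone and each pair with both targets met exactly.
black beans only: max(14/8, 1293/331) = 3.906 servings → $1.76.
banana only: max(14/2, 1293/437) = 7 servings → $2.80.
black beans + banana with both tight: 1.246 servings and 2.015 servings → $1.37.
The minimum over all feasible corners is $1.37.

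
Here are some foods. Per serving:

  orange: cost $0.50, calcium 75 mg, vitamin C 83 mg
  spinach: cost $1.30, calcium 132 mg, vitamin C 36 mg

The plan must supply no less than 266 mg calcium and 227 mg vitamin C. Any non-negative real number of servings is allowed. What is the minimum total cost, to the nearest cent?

orange only: max(266/75, 227/83) = 3.547 servings → $1.77.
spinach only: max(266/132, 227/36) = 6.306 servings → $8.20.
orange + spinach with both tight: 2.469 servings and 0.612 servings → $2.03.
So the least-cost plan costs $1.77.

$1.77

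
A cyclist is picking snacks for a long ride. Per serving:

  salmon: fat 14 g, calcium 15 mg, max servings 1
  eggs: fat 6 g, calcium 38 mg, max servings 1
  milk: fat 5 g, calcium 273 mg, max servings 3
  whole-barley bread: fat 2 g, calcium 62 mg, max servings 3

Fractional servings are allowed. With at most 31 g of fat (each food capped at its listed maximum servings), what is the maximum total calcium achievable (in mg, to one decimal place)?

1047.3 mg

Calcium per g fat: milk 54.6, whole-barley bread 31, eggs 6.333, salmon 1.071.
Take 3 servings of milk: uses 15 g fat, +819.0 mg calcium (running total 819.0 mg).
Take 3 servings of whole-barley bread: uses 6 g fat, +186.0 mg calcium (running total 1005.0 mg).
Take 1 serving of eggs: uses 6 g fat, +38.0 mg calcium (running total 1043.0 mg).
Take 0.2857 servings of salmon: uses 4 g fat, +4.3 mg calcium (running total 1047.3 mg).
Greedy by best ratio exhausts the fat allowance optimally: 1047.3 mg.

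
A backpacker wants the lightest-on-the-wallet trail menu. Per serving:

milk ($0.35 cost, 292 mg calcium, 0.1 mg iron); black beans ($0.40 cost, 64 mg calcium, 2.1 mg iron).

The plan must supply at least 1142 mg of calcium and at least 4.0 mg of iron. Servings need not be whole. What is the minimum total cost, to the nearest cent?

$1.93

For a min-cost LP with two ≥-constraints, a basic feasible solution has at most two positive variables.
milk only: max(1142/292, 4.0/0.1) = 40 servings → $14.00.
black beans only: max(1142/64, 4.0/2.1) = 17.84 servings → $7.14.
milk + black beans with both tight: 3.53 servings and 1.737 servings → $1.93.
Cheapest feasible corner: $1.93.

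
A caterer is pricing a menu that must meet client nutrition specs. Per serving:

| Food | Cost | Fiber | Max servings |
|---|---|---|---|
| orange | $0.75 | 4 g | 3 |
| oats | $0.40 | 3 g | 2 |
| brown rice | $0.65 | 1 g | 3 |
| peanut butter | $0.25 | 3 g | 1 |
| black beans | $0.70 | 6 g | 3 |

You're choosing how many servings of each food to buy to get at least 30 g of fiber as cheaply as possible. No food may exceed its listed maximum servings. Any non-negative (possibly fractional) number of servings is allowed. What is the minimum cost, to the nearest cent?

$3.71

Cost per g of fiber: peanut butter $0.0833, black beans $0.1167, oats $0.1333, orange $0.1875, brown rice $0.6500.
Take 1 serving of peanut butter: +3.0 g fiber for $0.25 (total $0.25, still need 27.0 g).
Take 3 servings of black beans: +18.0 g fiber for $2.10 (total $2.35, still need 9.0 g).
Take 2 servings of oats: +6.0 g fiber for $0.80 (total $3.15, still need 3.0 g).
Take 0.75 servings of orange: +3.0 g fiber for $0.56 (total $3.71, still need 0.0 g).
Greedy by cheapest-per-g is optimal for a single linear constraint, so the minimum cost is $3.71.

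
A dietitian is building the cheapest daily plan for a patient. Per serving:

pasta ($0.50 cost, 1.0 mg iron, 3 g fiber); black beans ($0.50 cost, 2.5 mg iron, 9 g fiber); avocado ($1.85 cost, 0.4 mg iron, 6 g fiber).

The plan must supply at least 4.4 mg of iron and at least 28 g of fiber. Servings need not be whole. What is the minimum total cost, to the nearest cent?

Compare the cost at each extreme point of the feasible region.
pasta only: max(4.4/1.0, 28/3) = 9.333 servings → $4.67.
black beans only: max(4.4/2.5, 28/9) = 3.111 servings → $1.56.
avocado only: max(4.4/0.4, 28/6) = 11 servings → $20.35.
pasta + black beans: the both-tight solution has a negative serving — not a feasible corner.
pasta + avocado with both tight: 3.167 servings and 3.083 servings → $7.29.
black beans + avocado with both tight: 1.333 servings and 2.667 servings → $5.60.
So the least-cost plan costs $1.56.

$1.56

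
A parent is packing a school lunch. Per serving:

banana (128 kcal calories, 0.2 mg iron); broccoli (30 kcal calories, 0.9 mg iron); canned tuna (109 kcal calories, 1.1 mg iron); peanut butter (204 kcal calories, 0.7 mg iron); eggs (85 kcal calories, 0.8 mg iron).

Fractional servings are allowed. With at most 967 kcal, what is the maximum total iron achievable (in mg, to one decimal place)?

Iron per kcal: broccoli 0.03, canned tuna 0.01009, eggs 0.009412, peanut butter 0.003431, banana 0.001563.
With no serving limits, spend the whole calories allowance on broccoli: 967 kcal / 30 kcal × 0.9 mg = 29.0 mg.

29.0 mg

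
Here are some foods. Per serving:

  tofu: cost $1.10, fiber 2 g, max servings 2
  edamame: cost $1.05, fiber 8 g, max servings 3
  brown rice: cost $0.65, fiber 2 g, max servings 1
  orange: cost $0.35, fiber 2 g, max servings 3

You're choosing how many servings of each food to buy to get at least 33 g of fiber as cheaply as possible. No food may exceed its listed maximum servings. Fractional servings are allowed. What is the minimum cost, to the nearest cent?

Cost per g of fiber: edamame $0.1313, orange $0.1750, brown rice $0.3250, tofu $0.5500.
Take 3 servings of edamame: +24.0 g fiber for $3.15 (total $3.15, still need 9.0 g).
Take 3 servings of orange: +6.0 g fiber for $1.05 (total $4.20, still need 3.0 g).
Take 1 serving of brown rice: +2.0 g fiber for $0.65 (total $4.85, still need 1.0 g).
Take 0.5 servings of tofu: +1.0 g fiber for $0.55 (total $5.40, still need 0.0 g).
Filling from the cheapest source first is optimal under one linear minimum: $5.40.

$5.40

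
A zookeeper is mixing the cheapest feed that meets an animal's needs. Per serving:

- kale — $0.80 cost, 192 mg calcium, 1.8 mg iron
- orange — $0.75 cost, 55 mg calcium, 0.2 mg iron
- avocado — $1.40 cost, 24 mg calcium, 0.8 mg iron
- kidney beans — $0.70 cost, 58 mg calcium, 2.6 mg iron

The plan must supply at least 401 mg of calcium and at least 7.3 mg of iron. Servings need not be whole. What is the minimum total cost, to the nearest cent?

Check every corner: each single food scaled to meet both minima, and each pair solved so both constraints bind.
kale only: max(401/192, 7.3/1.8) = 4.056 servings → $3.24.
orange only: max(401/55, 7.3/0.2) = 36.5 servings → $27.38.
avocado only: max(401/24, 7.3/0.8) = 16.71 servings → $23.39.
kidney beans only: max(401/58, 7.3/2.6) = 6.914 servings → $4.84.
kale + orange with both targets exact would need a negative amount; discard.
kale + avocado with both tight: 1.319 servings and 6.158 servings → $9.68.
kale + kidney beans with both tight: 1.568 servings and 1.722 servings → $2.46.
orange + avocado with both tight: 3.714 servings and 8.196 servings → $14.26.
orange + kidney beans with both tight: 4.712 servings and 2.445 servings → $5.25.
avocado + kidney beans with both targets exact would need a negative amount; discard.
So the least-cost plan costs $2.46.

$2.46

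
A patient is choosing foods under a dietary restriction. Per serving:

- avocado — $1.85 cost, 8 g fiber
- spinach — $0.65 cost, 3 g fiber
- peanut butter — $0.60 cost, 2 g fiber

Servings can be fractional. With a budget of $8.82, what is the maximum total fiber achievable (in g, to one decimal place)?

40.7 g

Fiber per dollar: spinach 4.615, avocado 4.324, peanut butter 3.333.
With no serving limits, spend the whole cost allowance on spinach: $8.82 / $0.65 × 3 g = 40.7 g.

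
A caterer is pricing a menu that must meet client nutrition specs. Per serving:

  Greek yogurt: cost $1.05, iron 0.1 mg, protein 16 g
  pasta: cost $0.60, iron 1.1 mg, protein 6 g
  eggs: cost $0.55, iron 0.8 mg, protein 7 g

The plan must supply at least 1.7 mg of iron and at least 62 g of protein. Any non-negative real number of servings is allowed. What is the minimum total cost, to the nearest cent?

Greek yogurt only: max(1.7/0.1, 62/16) = 17 servings → $17.85.
pasta only: max(1.7/1.1, 62/6) = 10.33 servings → $6.20.
eggs only: max(1.7/0.8, 62/7) = 8.857 servings → $4.87.
Greek yogurt + pasta with both tight: 3.412 servings and 1.235 servings → $4.32.
Greek yogurt + eggs with both tight: 3.116 servings and 1.736 servings → $4.23.
pasta + eggs: intersection lies outside the first quadrant.
So the least-cost plan costs $4.23.

$4.23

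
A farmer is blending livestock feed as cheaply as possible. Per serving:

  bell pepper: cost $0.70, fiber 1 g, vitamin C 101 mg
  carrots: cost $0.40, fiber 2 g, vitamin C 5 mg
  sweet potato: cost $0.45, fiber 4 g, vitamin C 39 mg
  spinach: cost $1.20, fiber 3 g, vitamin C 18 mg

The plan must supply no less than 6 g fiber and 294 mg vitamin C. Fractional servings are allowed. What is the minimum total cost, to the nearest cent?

$2.19

bell pepper only: max(6/1, 294/101) = 6 servings → $4.20.
carrots only: max(6/2, 294/5) = 58.8 servings → $23.52.
sweet potato only: max(6/4, 294/39) = 7.538 servings → $3.39.
spinach only: max(6/3, 294/18) = 16.33 servings → $19.60.
bell pepper + carrots with both tight: 2.832 servings and 1.584 servings → $2.62.
bell pepper + sweet potato with both tight: 2.581 servings and 0.8548 servings → $2.19.
bell pepper + spinach with both tight: 2.716 servings and 1.095 servings → $3.21.
carrots + sweet potato with both targets exact would need a negative amount; discard.
carrots + spinach: intersection lies outside the first quadrant.
sweet potato + spinach: the both-tight solution has a negative serving — not a feasible corner.
So the least-cost plan costs $2.19.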